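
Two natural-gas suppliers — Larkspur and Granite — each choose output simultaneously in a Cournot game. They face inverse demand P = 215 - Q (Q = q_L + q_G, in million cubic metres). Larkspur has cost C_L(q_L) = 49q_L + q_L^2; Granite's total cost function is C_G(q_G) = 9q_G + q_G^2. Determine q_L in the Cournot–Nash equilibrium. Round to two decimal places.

30.53

Larkspur's profit: π_L = (215 - Q)q_L - (49q_L + q_L²). Setting ∂π_L/∂q_L = 0: 166 - 4q_L - (q_G) = 0.
Granite's first-order condition: 206 - 4q_G - (q_L) = 0.
Rearranging gives the reaction functions q_L = (166 - q_G)/4 and q_G = (206 - q_L)/4.
Substituting one into the other gives q_L = 458/15 and q_G = 658/15.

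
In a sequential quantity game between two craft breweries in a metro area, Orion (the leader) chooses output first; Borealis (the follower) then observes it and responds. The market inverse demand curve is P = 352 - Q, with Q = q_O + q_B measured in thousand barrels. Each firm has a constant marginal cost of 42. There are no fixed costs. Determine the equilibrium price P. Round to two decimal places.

The follower Borealis best-responds to any q_O: π_B = (352 - Q)q_B - 42q_B.
∂π_B/∂q_B = 310 - q_O - 2q_B = 0 gives the reaction function q_B = (310 - q_O)/2.
Orion substitutes q_B(q_O) into its own profit: π_O = q_O(352 - q_O - (310 - q_O)/2) - 42q_O = (197 - (1/2)q_O)q_O - 42q_O.
Leader FOC: 155 - q_O = 0, so q_O = 155.
Then q_B = (310 - 155)/2 = 155/2.
Total output Q = 465/2, so price P = 352 - 465/2 = 239/2.

119.50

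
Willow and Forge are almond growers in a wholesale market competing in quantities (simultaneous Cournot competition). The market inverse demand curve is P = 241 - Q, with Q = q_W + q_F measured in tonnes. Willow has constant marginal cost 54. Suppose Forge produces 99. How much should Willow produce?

44

With the rival's output fixed at 99, Willow's profit is π_W = (241 - 99 - q_W)q_W - (54q_W) = (142 - q_W)q_W - (54q_W).
∂π_W/∂q_W = 88 - 2q_W = 0, so q_W = 44.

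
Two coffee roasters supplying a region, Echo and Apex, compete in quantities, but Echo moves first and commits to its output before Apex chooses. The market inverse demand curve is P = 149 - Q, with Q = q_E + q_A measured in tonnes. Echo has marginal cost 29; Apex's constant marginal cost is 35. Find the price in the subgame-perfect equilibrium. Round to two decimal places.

60.50

The follower Apex best-responds to any q_E: π_A = (149 - Q)q_A - 35q_A.
Setting the follower's marginal profit to zero, 114 - q_E - 2q_A = 0, i.e. q_A = (114 - q_E)/2.
Echo substitutes q_A(q_E) into its own profit: π_E = q_E(149 - q_E - (114 - q_E)/2) - 29q_E = (92 - (1/2)q_E)q_E - 29q_E.
Maximising: ∂π_E/∂q_E = 63 - q_E = 0, giving q_E = 63.
Then q_A = (114 - 63)/2 = 51/2.
Total output Q = 177/2, so price P = 149 - 177/2 = 121/2.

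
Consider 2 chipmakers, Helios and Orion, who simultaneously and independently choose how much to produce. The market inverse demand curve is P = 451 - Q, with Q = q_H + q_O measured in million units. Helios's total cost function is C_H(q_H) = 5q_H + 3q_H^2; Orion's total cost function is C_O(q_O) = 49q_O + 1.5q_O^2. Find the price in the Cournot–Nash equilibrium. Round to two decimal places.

Helios's profit: π_H = (451 - Q)q_H - (5q_H + 3q_H²). Setting ∂π_H/∂q_H = 0: 446 - 8q_H - (q_O) = 0.
Orion's profit: π_O = (451 - Q)q_O - (49q_O + (3/2)q_O²). Setting ∂π_O/∂q_O = 0: 402 - 5q_O - (q_H) = 0.
Rearranging gives the reaction functions q_H = (446 - q_O)/8 and q_O = (402 - q_H)/5.
Solving the pair: q_H = 1828/39, q_O = 71.0256.
Total output Q = 117.8974, so price P = 451 - 117.8974 = 333.1026.

333.10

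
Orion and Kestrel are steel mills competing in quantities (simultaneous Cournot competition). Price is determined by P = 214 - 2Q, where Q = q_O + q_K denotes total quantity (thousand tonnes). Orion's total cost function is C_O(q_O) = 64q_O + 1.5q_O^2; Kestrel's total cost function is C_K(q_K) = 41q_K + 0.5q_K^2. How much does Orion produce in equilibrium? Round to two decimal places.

13.03

Orion's profit: π_O = (214 - 2Q)q_O - (64q_O + (3/2)q_O²). Setting ∂π_O/∂q_O = 0: 150 - 7q_O - 2(q_K) = 0.
Kestrel's first-order condition: 173 - 5q_K - 2(q_O) = 0.
So q_O = (150 - 2q_K)/7 and q_K = (173 - 2q_O)/5.
Substituting one into the other gives q_O = 404/31 and q_K = 911/31.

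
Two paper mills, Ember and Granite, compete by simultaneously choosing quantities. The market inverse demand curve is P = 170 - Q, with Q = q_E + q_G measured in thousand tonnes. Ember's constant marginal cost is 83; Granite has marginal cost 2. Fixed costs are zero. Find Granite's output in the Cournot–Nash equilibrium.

83

Ember's profit: π_E = (170 - Q)q_E - (83q_E). Setting ∂π_E/∂q_E = 0: 87 - 2q_E - (q_G) = 0.
Granite's first-order condition: 168 - 2q_G - (q_E) = 0.
Best responses: q_E = (87 - q_G)/2, q_G = (168 - q_E)/2.
Substituting one into the other gives q_E = 2 and q_G = 83.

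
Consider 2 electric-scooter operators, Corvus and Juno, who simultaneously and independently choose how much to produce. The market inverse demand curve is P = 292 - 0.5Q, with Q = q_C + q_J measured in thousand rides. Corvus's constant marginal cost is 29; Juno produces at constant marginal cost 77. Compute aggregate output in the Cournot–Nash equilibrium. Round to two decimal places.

Corvus's profit: π_C = (292 - 0.5Q)q_C - (29q_C). Setting ∂π_C/∂q_C = 0: 263 - q_C - (1/2)(q_J) = 0.
Juno's profit: π_J = (292 - 0.5Q)q_J - (77q_J). Setting ∂π_J/∂q_J = 0: 215 - q_J - (1/2)(q_C) = 0.
So q_C = (263 - (1/2)q_J) and q_J = (215 - (1/2)q_C).
Substituting one into the other gives q_C = 622/3 and q_J = 334/3.
Total output Q = 622/3 + 334/3 = 956/3.

318.67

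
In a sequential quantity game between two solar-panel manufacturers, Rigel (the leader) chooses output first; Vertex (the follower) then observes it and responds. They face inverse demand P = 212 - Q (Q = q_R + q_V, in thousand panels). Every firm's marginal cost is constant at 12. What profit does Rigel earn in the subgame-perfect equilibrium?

5000

The follower Vertex best-responds to any q_R: π_V = (212 - Q)q_V - 12q_V.
Setting the follower's marginal profit to zero, 200 - q_R - 2q_V = 0, i.e. q_V = (200 - q_R)/2.
The leader anticipates this reaction. Substituting into P = 212 - Q gives P = 112 - (1/2)q_R, so π_R = (112 - (1/2)q_R)q_R - 12q_R.
Leader FOC: 100 - q_R = 0, so q_R = 100.
Then q_V = (200 - 100)/2 = 50.
Price P = 212 - 150 = 62.
Rigel's profit: (62 - 12)·100 = 5000.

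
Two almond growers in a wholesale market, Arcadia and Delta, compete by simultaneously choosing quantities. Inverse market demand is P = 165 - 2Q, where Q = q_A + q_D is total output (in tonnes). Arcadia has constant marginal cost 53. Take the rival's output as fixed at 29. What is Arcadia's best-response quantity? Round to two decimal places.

13.50

With the rival's output fixed at 29, Arcadia's profit is π_A = (165 - 2·29 - 2q_A)q_A - (53q_A) = (107 - 2q_A)q_A - (53q_A).
∂π_A/∂q_A = 54 - 4q_A = 0, so q_A = 27/2.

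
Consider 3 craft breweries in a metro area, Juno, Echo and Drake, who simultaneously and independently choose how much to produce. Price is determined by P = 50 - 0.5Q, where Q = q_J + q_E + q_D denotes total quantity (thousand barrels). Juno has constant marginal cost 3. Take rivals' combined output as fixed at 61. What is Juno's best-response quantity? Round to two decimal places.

With rivals' combined output fixed at 61, Juno's profit is π_J = (50 - (1/2)·61 - (1/2)q_J)q_J - (3q_J) = (39/2 - (1/2)q_J)q_J - (3q_J).
∂π_J/∂q_J = 33/2 - q_J = 0, so q_J = 33/2.

16.50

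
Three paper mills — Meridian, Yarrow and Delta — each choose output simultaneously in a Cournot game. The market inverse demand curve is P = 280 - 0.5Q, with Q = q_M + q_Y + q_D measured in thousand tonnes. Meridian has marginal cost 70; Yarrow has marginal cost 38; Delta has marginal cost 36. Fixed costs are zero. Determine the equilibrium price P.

Meridian's profit: π_M = (280 - 0.5Q)q_M - (70q_M). Setting ∂π_M/∂q_M = 0: 210 - q_M - (1/2)(q_Y + q_D) = 0.
Yarrow's profit: π_Y = (280 - 0.5Q)q_Y - (38q_Y). Setting ∂π_Y/∂q_Y = 0: 242 - q_Y - (1/2)(q_M + q_D) = 0.
Delta's first-order condition: 244 - q_D - (1/2)(q_M + q_Y) = 0.
Adding the 3 conditions: 696 − Q − Q = 0, i.e. Q = 348.
Back-substituting: q_M = (210 − 174)/(1/2) = 72, q_Y = (242 − 174)/(1/2) = 136, q_D = (244 − 174)/(1/2) = 140.
Total output Q = 348, so price P = 280 - (1/2)·348 = 106.

106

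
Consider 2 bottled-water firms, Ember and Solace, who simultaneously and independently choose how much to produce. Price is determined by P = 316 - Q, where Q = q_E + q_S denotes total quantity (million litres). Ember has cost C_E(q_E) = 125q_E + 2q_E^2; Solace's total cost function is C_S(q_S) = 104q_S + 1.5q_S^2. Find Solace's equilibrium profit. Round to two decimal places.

Ember's profit: π_E = (316 - Q)q_E - (125q_E + 2q_E²). Setting ∂π_E/∂q_E = 0: 191 - 6q_E - (q_S) = 0.
Solace's profit: π_S = (316 - Q)q_S - (104q_S + (3/2)q_S²). Setting ∂π_S/∂q_S = 0: 212 - 5q_S - (q_E) = 0.
Rearranging gives the reaction functions q_E = (191 - q_S)/6 and q_S = (212 - q_E)/5.
Solving the pair: q_E = 743/29, q_S = 1081/29.
Price P = 316 - 1824/29 = 253.1034.
Solace's profit: 253.1034·(1081/29) - 104·(1081/29) - (3/2)(1081/29)² = 3473.7247.

3473.72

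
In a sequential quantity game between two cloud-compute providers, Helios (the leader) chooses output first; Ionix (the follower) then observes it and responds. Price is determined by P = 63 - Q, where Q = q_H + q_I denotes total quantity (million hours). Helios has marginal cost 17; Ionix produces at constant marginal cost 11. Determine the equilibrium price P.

The follower Ionix best-responds to any q_H: π_I = (63 - Q)q_I - 11q_I.
Setting the follower's marginal profit to zero, 52 - q_H - 2q_I = 0, i.e. q_I = (52 - q_H)/2.
Helios substitutes q_I(q_H) into its own profit: π_H = q_H(63 - q_H - (52 - q_H)/2) - 17q_H = (37 - (1/2)q_H)q_H - 17q_H.
Leader FOC: 20 - q_H = 0, so q_H = 20.
Then q_I = (52 - 20)/2 = 16.
Total output Q = 36, so price P = 63 - 36 = 27.

27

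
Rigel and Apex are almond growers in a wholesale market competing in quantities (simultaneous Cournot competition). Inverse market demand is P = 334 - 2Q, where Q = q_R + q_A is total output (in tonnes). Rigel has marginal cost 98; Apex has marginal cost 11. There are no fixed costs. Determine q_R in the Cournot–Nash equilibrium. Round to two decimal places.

Rigel's profit: π_R = (334 - 2Q)q_R - (98q_R). Setting ∂π_R/∂q_R = 0: 236 - 4q_R - 2(q_A) = 0.
Apex's profit: π_A = (334 - 2Q)q_A - (11q_A). Setting ∂π_A/∂q_A = 0: 323 - 4q_A - 2(q_R) = 0.
Best responses: q_R = (236 - 2q_A)/4, q_A = (323 - 2q_R)/4.
Substituting one into the other gives q_R = 149/6 and q_A = 205/3.

24.83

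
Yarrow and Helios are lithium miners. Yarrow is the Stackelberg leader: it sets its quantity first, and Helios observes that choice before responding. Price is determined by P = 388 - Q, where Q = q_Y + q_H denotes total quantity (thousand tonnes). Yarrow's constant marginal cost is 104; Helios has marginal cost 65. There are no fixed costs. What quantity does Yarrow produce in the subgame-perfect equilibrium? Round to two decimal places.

122.50

The follower Helios best-responds to any q_Y: π_H = (388 - Q)q_H - 65q_H.
∂π_H/∂q_H = 323 - q_Y - 2q_H = 0 gives the reaction function q_H = (323 - q_Y)/2.
The leader anticipates this reaction. Substituting into P = 388 - Q gives P = 453/2 - (1/2)q_Y, so π_Y = (453/2 - (1/2)q_Y)q_Y - 104q_Y.
Leader FOC: 245/2 - q_Y = 0, so q_Y = 245/2.
Then q_H = (323 - 245/2)/2 = 401/4.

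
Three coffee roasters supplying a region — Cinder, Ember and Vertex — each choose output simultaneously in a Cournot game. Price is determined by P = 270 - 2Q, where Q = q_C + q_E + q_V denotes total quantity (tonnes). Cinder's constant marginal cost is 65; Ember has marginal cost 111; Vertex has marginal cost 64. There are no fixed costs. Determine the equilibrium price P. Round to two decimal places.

Cinder's profit: π_C = (270 - 2Q)q_C - (65q_C). Setting ∂π_C/∂q_C = 0: 205 - 4q_C - 2(q_E + q_V) = 0.
Ember's first-order condition: 159 - 4q_E - 2(q_C + q_V) = 0.
Vertex's first-order condition: 206 - 4q_V - 2(q_C + q_E) = 0.
Summing all 3 equations gives 570 − 8Q = 0, hence Q = 285/4.
Back-substituting: q_C = (205 − 285/2)/2 = 125/4, q_E = (159 − 285/2)/2 = 33/4, q_V = (206 − 285/2)/2 = 127/4.
Total output Q = 285/4, so price P = 270 - 2·(285/4) = 255/2.

127.50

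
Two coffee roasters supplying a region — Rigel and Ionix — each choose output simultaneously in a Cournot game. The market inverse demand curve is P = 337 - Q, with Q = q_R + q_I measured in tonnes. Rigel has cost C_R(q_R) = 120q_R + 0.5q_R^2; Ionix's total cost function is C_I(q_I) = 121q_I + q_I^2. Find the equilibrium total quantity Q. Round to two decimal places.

Rigel's profit: π_R = (337 - Q)q_R - (120q_R + (1/2)q_R²). Setting ∂π_R/∂q_R = 0: 217 - 3q_R - (q_I) = 0.
Ionix's profit: π_I = (337 - Q)q_I - (121q_I + q_I²). Setting ∂π_I/∂q_I = 0: 216 - 4q_I - (q_R) = 0.
Best responses: q_R = (217 - q_I)/3, q_I = (216 - q_R)/4.
Substituting one into the other gives q_R = 652/11 and q_I = 431/11.
Total output Q = 652/11 + 431/11 = 1083/11.

98.45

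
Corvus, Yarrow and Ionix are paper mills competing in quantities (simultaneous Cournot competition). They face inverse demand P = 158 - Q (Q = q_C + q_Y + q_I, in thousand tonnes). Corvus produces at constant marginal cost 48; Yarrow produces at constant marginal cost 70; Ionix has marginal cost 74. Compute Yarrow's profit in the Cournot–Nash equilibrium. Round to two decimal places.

306.25

Corvus's profit: π_C = (158 - Q)q_C - (48q_C). Setting ∂π_C/∂q_C = 0: 110 - 2q_C - (q_Y + q_I) = 0.
Yarrow's first-order condition: 88 - 2q_Y - (q_C + q_I) = 0.
Ionix's profit: π_I = (158 - Q)q_I - (74q_I). Setting ∂π_I/∂q_I = 0: 84 - 2q_I - (q_C + q_Y) = 0.
Adding the 3 first-order conditions: 282 − 4Q = 0, so Q = 141/2.
Back-substituting: q_C = (110 − 141/2) = 79/2, q_Y = (88 − 141/2) = 35/2, q_I = (84 − 141/2) = 27/2.
Price P = 158 - 141/2 = 175/2.
Yarrow's profit: (175/2 - 70)·(35/2) = 1225/4.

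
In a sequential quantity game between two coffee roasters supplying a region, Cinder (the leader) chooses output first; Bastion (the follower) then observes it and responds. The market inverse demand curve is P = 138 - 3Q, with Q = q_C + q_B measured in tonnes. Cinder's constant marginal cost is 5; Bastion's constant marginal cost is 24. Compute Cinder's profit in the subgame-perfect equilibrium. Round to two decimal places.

Solve by backward induction. Given q_C, the follower Bastion maximises π_B = (138 - 3q_C - 3q_B)q_B - 24q_B.
Setting the follower's marginal profit to zero, 114 - 3q_C - 6q_B = 0, i.e. q_B = (114 - 3q_C)/6.
Cinder substitutes q_B(q_C) into its own profit: π_C = q_C(138 - 3q_C - (114 - 3q_C)/2) - 5q_C = (81 - (3/2)q_C)q_C - 5q_C.
Maximising: ∂π_C/∂q_C = 76 - 3q_C = 0, giving q_C = 76/3.
Then q_B = (114 - 3·(76/3))/6 = 19/3.
Price P = 138 - 3·(95/3) = 43.
Cinder's profit: (43 - 5)·(76/3) = 962.6667.

962.67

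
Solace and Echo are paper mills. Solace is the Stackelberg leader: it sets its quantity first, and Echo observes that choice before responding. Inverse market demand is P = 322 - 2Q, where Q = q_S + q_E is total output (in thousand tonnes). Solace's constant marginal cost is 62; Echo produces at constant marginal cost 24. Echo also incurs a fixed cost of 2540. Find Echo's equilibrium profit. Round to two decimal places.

Solve by backward induction. Given q_S, the follower Echo maximises π_E = (322 - 2q_S - 2q_E)q_E - 24q_E.
Setting the follower's marginal profit to zero, 298 - 2q_S - 4q_E = 0, i.e. q_E = (298 - 2q_S)/4.
Solace substitutes q_E(q_S) into its own profit: π_S = q_S(322 - 2q_S - (298 - 2q_S)/2) - 62q_S = (173 - q_S)q_S - 62q_S.
The leader's first-order condition 111 - 2q_S = 0 yields q_S = 111/2.
Then q_E = (298 - 2·(111/2))/4 = 187/4.
Price P = 322 - 2·(409/4) = 235/2.
Echo's profit: (235/2 - 24)·(187/4) - 2540 = 1831.1250.

1831.13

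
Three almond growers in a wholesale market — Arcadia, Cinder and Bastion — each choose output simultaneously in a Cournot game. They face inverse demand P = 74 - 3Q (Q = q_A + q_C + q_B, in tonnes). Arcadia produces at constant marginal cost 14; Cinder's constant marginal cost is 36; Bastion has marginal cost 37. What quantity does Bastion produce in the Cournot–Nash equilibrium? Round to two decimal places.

1.08

Arcadia's profit: π_A = (74 - 3Q)q_A - (14q_A). Setting ∂π_A/∂q_A = 0: 60 - 6q_A - 3(q_C + q_B) = 0.
Cinder's first-order condition: 38 - 6q_C - 3(q_A + q_B) = 0.
Bastion's first-order condition: 37 - 6q_B - 3(q_A + q_C) = 0.
Summing all 3 equations gives 135 − 12Q = 0, hence Q = 45/4.
Back-substituting: q_A = (60 − 135/4)/3 = 35/4, q_C = (38 − 135/4)/3 = 17/12, q_B = (37 − 135/4)/3 = 13/12.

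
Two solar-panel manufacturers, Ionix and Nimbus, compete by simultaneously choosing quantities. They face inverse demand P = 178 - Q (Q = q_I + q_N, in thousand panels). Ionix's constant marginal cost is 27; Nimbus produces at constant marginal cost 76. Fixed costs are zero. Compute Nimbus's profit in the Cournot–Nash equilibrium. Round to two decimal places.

Ionix's profit: π_I = (178 - Q)q_I - (27q_I). Setting ∂π_I/∂q_I = 0: 151 - 2q_I - (q_N) = 0.
Nimbus's first-order condition: 102 - 2q_N - (q_I) = 0.
So q_I = (151 - q_N)/2 and q_N = (102 - q_I)/2.
Substituting one into the other gives q_I = 200/3 and q_N = 53/3.
Price P = 178 - 253/3 = 281/3.
Nimbus's profit: (281/3 - 76)·(53/3) = 312.1111.

312.11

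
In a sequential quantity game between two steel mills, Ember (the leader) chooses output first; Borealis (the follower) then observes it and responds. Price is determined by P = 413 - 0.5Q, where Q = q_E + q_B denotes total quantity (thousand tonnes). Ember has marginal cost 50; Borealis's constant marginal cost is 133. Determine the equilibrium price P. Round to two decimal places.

The follower Borealis best-responds to any q_E: π_B = (413 - 0.5Q)q_B - 133q_B.
Setting the follower's marginal profit to zero, 280 - (1/2)q_E - q_B = 0, i.e. q_B = (280 - (1/2)q_E).
Ember substitutes q_B(q_E) into its own profit: π_E = q_E(413 - (1/2)q_E - (280 - (1/2)q_E)/2) - 50q_E = (273 - (1/4)q_E)q_E - 50q_E.
The leader's first-order condition 223 - (1/2)q_E = 0 yields q_E = 446.
Then q_B = (280 - (1/2)·446) = 57.
Total output Q = 503, so price P = 413 - (1/2)·503 = 323/2.

161.50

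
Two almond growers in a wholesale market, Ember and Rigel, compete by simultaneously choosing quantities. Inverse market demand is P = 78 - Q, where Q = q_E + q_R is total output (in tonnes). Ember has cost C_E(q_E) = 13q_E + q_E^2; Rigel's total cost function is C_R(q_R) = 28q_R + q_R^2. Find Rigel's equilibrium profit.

162

Ember's profit: π_E = (78 - Q)q_E - (13q_E + q_E²). Setting ∂π_E/∂q_E = 0: 65 - 4q_E - (q_R) = 0.
Rigel's profit: π_R = (78 - Q)q_R - (28q_R + q_R²). Setting ∂π_R/∂q_R = 0: 50 - 4q_R - (q_E) = 0.
Rearranging gives the reaction functions q_E = (65 - q_R)/4 and q_R = (50 - q_E)/4.
Solving the pair: q_E = 14, q_R = 9.
Price P = 78 - 23 = 55.
Rigel's profit: 55·9 - 28·9 - 9² = 162.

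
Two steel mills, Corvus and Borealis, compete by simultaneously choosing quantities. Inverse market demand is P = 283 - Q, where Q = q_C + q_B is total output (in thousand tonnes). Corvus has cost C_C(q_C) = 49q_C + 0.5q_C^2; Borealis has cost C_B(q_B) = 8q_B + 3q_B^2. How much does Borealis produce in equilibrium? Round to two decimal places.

25.70

Corvus's profit: π_C = (283 - Q)q_C - (49q_C + (1/2)q_C²). Setting ∂π_C/∂q_C = 0: 234 - 3q_C - (q_B) = 0.
Borealis's first-order condition: 275 - 8q_B - (q_C) = 0.
So q_C = (234 - q_B)/3 and q_B = (275 - q_C)/8.
Solving the pair: q_C = 1597/23, q_B = 591/23.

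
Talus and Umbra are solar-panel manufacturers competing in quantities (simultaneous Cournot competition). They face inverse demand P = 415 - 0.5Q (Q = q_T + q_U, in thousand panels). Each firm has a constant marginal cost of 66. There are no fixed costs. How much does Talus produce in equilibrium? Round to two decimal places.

Each firm earns π_i = (415 - 0.5Q)q_i - 66q_i.
Setting ∂π_i/∂q_i = 0 with rivals' quantities fixed: 349 - q_i - (1/2)q_j = 0.
By symmetry each firm produces the same amount; substituting q_j = q_i yields q_i = 349/(3/2) = 698/3.

232.67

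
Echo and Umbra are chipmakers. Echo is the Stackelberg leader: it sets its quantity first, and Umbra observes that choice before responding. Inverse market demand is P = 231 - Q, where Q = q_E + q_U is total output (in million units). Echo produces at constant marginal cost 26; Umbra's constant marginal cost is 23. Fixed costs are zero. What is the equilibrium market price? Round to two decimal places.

Solve by backward induction. Given q_E, the follower Umbra maximises π_U = (231 - q_E - q_U)q_U - 23q_U.
Setting the follower's marginal profit to zero, 208 - q_E - 2q_U = 0, i.e. q_U = (208 - q_E)/2.
The leader anticipates this reaction. Substituting into P = 231 - Q gives P = 127 - (1/2)q_E, so π_E = (127 - (1/2)q_E)q_E - 26q_E.
Maximising: ∂π_E/∂q_E = 101 - q_E = 0, giving q_E = 101.
Then q_U = (208 - 101)/2 = 107/2.
Total output Q = 309/2, so price P = 231 - 309/2 = 153/2.

76.50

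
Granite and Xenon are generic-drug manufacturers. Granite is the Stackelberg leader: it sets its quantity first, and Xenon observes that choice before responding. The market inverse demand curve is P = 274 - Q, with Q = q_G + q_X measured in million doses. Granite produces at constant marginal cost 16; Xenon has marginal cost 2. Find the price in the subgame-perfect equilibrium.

Solve by backward induction. Given q_G, the follower Xenon maximises π_X = (274 - q_G - q_X)q_X - 2q_X.
Setting the follower's marginal profit to zero, 272 - q_G - 2q_X = 0, i.e. q_X = (272 - q_G)/2.
The leader anticipates this reaction. Substituting into P = 274 - Q gives P = 138 - (1/2)q_G, so π_G = (138 - (1/2)q_G)q_G - 16q_G.
The leader's first-order condition 122 - q_G = 0 yields q_G = 122.
Then q_X = (272 - 122)/2 = 75.
Total output Q = 197, so price P = 274 - 197 = 77.

77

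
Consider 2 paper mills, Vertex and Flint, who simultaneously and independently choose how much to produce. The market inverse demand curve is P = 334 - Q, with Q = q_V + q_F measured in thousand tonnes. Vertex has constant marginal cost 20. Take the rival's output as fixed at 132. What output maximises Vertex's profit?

With the rival's output fixed at 132, Vertex's profit is π_V = (334 - 132 - q_V)q_V - (20q_V) = (202 - q_V)q_V - (20q_V).
∂π_V/∂q_V = 182 - 2q_V = 0, so q_V = 91.

91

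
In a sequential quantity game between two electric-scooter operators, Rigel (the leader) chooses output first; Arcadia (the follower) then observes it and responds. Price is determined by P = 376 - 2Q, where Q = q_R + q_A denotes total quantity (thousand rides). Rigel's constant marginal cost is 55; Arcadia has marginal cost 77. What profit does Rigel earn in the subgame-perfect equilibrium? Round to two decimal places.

7353.06

The follower Arcadia best-responds to any q_R: π_A = (376 - 2Q)q_A - 77q_A.
∂π_A/∂q_A = 299 - 2q_R - 4q_A = 0 gives the reaction function q_A = (299 - 2q_R)/4.
The leader anticipates this reaction. Substituting into P = 376 - 2Q gives P = 453/2 - q_R, so π_R = (453/2 - q_R)q_R - 55q_R.
The leader's first-order condition 343/2 - 2q_R = 0 yields q_R = 343/4.
Then q_A = (299 - 2·(343/4))/4 = 255/8.
Price P = 376 - 2·(941/8) = 563/4.
Rigel's profit: (563/4 - 55)·(343/4) = 7353.0625.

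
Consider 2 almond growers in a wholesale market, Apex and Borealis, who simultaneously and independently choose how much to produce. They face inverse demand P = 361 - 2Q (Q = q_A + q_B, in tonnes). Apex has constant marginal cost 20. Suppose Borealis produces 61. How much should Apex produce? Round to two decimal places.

54.75

With the rival's output fixed at 61, Apex's profit is π_A = (361 - 2·61 - 2q_A)q_A - (20q_A) = (239 - 2q_A)q_A - (20q_A).
∂π_A/∂q_A = 219 - 4q_A = 0, so q_A = 219/4.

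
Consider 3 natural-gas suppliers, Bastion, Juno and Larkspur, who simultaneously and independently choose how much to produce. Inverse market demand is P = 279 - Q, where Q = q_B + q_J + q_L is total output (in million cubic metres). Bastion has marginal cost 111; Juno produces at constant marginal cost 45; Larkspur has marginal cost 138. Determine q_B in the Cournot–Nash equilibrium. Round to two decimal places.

32.25

Bastion's profit: π_B = (279 - Q)q_B - (111q_B). Setting ∂π_B/∂q_B = 0: 168 - 2q_B - (q_J + q_L) = 0.
Juno's profit: π_J = (279 - Q)q_J - (45q_J). Setting ∂π_J/∂q_J = 0: 234 - 2q_J - (q_B + q_L) = 0.
Larkspur's profit: π_L = (279 - Q)q_L - (138q_L). Setting ∂π_L/∂q_L = 0: 141 - 2q_L - (q_B + q_J) = 0.
Adding the 3 conditions: 543 − 2Q − 2Q = 0, i.e. Q = 543/4.
Back-substituting: q_B = (168 − 543/4) = 129/4, q_J = (234 − 543/4) = 393/4, q_L = (141 − 543/4) = 21/4.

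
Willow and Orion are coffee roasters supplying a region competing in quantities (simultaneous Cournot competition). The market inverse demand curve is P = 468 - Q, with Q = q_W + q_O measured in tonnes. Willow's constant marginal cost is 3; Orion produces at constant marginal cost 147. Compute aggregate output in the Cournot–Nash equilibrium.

262

Willow's profit: π_W = (468 - Q)q_W - (3q_W). Setting ∂π_W/∂q_W = 0: 465 - 2q_W - (q_O) = 0.
Orion's profit: π_O = (468 - Q)q_O - (147q_O). Setting ∂π_O/∂q_O = 0: 321 - 2q_O - (q_W) = 0.
Best responses: q_W = (465 - q_O)/2, q_O = (321 - q_W)/2.
Substituting one into the other gives q_W = 203 and q_O = 59.
Total output Q = 203 + 59 = 262.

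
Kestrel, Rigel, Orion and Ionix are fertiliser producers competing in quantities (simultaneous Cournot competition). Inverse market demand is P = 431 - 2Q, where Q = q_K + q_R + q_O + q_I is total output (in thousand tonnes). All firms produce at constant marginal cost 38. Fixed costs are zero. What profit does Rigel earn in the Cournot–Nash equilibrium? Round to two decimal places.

3088.98

Each firm earns π_i = (431 - 2Q)q_i - 38q_i.
First-order condition (treating rivals' output as given): 393 - 4q_i - 2·Σ_{j≠i} q_j = 0.
With identical firms every q_j equals q_i, so Σ_{j≠i} q_j = 3q_i and 393 = 10q_i, giving q_i = 393/10.
Price P = 431 - 2·(786/5) = 583/5.
Rigel's profit: (583/5 - 38)·(393/10) = 3088.9800.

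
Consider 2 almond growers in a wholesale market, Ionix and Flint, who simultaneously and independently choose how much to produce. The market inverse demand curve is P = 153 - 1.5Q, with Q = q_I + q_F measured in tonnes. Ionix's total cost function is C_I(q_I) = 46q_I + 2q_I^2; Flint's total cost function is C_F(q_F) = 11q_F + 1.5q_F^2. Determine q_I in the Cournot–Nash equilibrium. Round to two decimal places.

10.79

Ionix's profit: π_I = (153 - 1.5Q)q_I - (46q_I + 2q_I²). Setting ∂π_I/∂q_I = 0: 107 - 7q_I - (3/2)(q_F) = 0.
Flint's profit: π_F = (153 - 1.5Q)q_F - (11q_F + (3/2)q_F²). Setting ∂π_F/∂q_F = 0: 142 - 6q_F - (3/2)(q_I) = 0.
So q_I = (107 - (3/2)q_F)/7 and q_F = (142 - (3/2)q_I)/6.
Substituting one into the other gives q_I = 572/53 and q_F = 20.9686.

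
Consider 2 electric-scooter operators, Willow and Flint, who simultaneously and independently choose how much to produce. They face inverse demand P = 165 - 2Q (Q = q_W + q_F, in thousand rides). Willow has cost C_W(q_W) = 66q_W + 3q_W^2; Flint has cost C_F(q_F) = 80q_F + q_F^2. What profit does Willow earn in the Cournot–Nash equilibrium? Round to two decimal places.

286.63

Willow's profit: π_W = (165 - 2Q)q_W - (66q_W + 3q_W²). Setting ∂π_W/∂q_W = 0: 99 - 10q_W - 2(q_F) = 0.
Flint's profit: π_F = (165 - 2Q)q_F - (80q_F + q_F²). Setting ∂π_F/∂q_F = 0: 85 - 6q_F - 2(q_W) = 0.
Best responses: q_W = (99 - 2q_F)/10, q_F = (85 - 2q_W)/6.
Substituting one into the other gives q_W = 53/7 and q_F = 163/14.
Price P = 165 - 2·(269/14) = 886/7.
Willow's profit: (886/7)·(53/7) - 66·(53/7) - 3(53/7)² = 286.6327.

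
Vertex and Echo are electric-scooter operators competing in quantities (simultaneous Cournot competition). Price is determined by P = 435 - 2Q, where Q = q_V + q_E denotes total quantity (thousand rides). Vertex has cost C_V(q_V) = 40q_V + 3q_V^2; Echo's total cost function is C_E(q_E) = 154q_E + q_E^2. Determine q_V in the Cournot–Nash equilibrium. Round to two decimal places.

Vertex's profit: π_V = (435 - 2Q)q_V - (40q_V + 3q_V²). Setting ∂π_V/∂q_V = 0: 395 - 10q_V - 2(q_E) = 0.
Echo's profit: π_E = (435 - 2Q)q_E - (154q_E + q_E²). Setting ∂π_E/∂q_E = 0: 281 - 6q_E - 2(q_V) = 0.
Best responses: q_V = (395 - 2q_E)/10, q_E = (281 - 2q_V)/6.
Solving the pair: q_V = 226/7, q_E = 505/14.

32.29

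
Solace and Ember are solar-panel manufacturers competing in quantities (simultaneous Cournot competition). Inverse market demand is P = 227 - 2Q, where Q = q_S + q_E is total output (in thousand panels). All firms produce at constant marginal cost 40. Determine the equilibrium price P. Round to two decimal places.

102.33

A representative firm's profit is π_i = q_i(227 - 2Q) - 40q_i.
Setting ∂π_i/∂q_i = 0 with rivals' quantities fixed: 187 - 4q_i - 2q_j = 0.
By symmetry each firm produces the same amount; substituting q_j = q_i yields q_i = 187/6.
Total output Q = 187/3, so price P = 227 - 2·(187/3) = 307/3.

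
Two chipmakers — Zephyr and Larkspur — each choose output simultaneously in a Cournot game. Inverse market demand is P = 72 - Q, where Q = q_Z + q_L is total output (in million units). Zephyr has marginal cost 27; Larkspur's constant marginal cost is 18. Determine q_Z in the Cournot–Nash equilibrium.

12

Zephyr's profit: π_Z = (72 - Q)q_Z - (27q_Z). Setting ∂π_Z/∂q_Z = 0: 45 - 2q_Z - (q_L) = 0.
Larkspur's first-order condition: 54 - 2q_L - (q_Z) = 0.
Rearranging gives the reaction functions q_Z = (45 - q_L)/2 and q_L = (54 - q_Z)/2.
Solving the pair: q_Z = 12, q_L = 21.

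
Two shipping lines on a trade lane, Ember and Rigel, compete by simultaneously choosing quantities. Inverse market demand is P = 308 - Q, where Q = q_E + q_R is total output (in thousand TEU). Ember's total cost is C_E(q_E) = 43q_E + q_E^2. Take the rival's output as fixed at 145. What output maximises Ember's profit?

30

With the rival's output fixed at 145, Ember's profit is π_E = (308 - 145 - q_E)q_E - (43q_E + q_E²) = (163 - q_E)q_E - (43q_E + q_E²).
∂π_E/∂q_E = 120 - 4q_E = 0, so q_E = 30.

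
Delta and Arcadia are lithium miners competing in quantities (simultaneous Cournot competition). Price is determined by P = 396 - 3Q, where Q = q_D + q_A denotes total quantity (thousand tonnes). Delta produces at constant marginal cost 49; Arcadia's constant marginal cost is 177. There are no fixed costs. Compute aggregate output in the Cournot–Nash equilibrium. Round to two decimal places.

62.89

Delta's profit: π_D = (396 - 3Q)q_D - (49q_D). Setting ∂π_D/∂q_D = 0: 347 - 6q_D - 3(q_A) = 0.
Arcadia's first-order condition: 219 - 6q_A - 3(q_D) = 0.
Best responses: q_D = (347 - 3q_A)/6, q_A = (219 - 3q_D)/6.
Solving the pair: q_D = 475/9, q_A = 91/9.
Total output Q = 475/9 + 91/9 = 566/9.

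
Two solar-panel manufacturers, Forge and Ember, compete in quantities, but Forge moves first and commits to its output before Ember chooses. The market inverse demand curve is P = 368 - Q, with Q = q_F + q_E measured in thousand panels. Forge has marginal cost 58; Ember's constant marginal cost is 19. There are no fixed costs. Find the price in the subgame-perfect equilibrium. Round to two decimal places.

Solve by backward induction. Given q_F, the follower Ember maximises π_E = (368 - q_F - q_E)q_E - 19q_E.
Follower FOC: 349 - q_F - 2q_E = 0, so q_E(q_F) = (349 - q_F)/2.
Forge substitutes q_E(q_F) into its own profit: π_F = q_F(368 - q_F - (349 - q_F)/2) - 58q_F = (387/2 - (1/2)q_F)q_F - 58q_F.
Leader FOC: 271/2 - q_F = 0, so q_F = 271/2.
Then q_E = (349 - 271/2)/2 = 427/4.
Total output Q = 969/4, so price P = 368 - 969/4 = 503/4.

125.75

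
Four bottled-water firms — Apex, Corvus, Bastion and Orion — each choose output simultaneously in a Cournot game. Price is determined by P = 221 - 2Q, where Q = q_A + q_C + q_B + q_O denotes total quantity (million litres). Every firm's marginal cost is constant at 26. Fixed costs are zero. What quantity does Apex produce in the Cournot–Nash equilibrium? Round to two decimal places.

19.50

A representative firm's profit is π_i = q_i(221 - 2Q) - 26q_i.
Setting ∂π_i/∂q_i = 0 with rivals' quantities fixed: 195 - 4q_i - 2·Σ_{j≠i} q_j = 0.
By symmetry each firm produces the same amount; substituting Σ_{j≠i} q_j = 3q_i yields q_i = 195/10 = 39/2.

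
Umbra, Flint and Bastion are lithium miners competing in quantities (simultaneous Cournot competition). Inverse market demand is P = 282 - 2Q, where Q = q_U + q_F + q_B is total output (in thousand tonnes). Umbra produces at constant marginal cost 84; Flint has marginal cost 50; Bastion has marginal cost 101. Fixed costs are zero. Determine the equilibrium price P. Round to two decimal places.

Umbra's profit: π_U = (282 - 2Q)q_U - (84q_U). Setting ∂π_U/∂q_U = 0: 198 - 4q_U - 2(q_F + q_B) = 0.
Flint's profit: π_F = (282 - 2Q)q_F - (50q_F). Setting ∂π_F/∂q_F = 0: 232 - 4q_F - 2(q_U + q_B) = 0.
Bastion's first-order condition: 181 - 4q_B - 2(q_U + q_F) = 0.
Adding the 3 conditions: 611 − 4Q − 4Q = 0, i.e. Q = 611/8.
Back-substituting: q_U = (198 − 611/4)/2 = 181/8, q_F = (232 − 611/4)/2 = 317/8, q_B = (181 − 611/4)/2 = 113/8.
Total output Q = 611/8, so price P = 282 - 2·(611/8) = 517/4.

129.25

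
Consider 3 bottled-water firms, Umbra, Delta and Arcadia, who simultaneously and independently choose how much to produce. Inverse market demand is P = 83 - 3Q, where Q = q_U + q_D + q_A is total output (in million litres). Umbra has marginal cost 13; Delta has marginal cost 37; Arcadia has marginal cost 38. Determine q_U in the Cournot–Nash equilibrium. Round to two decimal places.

Umbra's profit: π_U = (83 - 3Q)q_U - (13q_U). Setting ∂π_U/∂q_U = 0: 70 - 6q_U - 3(q_D + q_A) = 0.
Delta's profit: π_D = (83 - 3Q)q_D - (37q_D). Setting ∂π_D/∂q_D = 0: 46 - 6q_D - 3(q_U + q_A) = 0.
Arcadia's first-order condition: 45 - 6q_A - 3(q_U + q_D) = 0.
Adding the 3 conditions: 161 − 6Q − 6Q = 0, i.e. Q = 161/12.
Back-substituting: q_U = (70 − 161/4)/3 = 119/12, q_D = (46 − 161/4)/3 = 23/12, q_A = (45 − 161/4)/3 = 19/12.

9.92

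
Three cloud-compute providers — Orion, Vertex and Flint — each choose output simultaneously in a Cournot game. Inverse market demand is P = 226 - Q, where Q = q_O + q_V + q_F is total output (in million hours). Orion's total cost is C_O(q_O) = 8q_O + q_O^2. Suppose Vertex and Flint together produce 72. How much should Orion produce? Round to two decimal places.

36.50

With rivals' combined output fixed at 72, Orion's profit is π_O = (226 - 72 - q_O)q_O - (8q_O + q_O²) = (154 - q_O)q_O - (8q_O + q_O²).
∂π_O/∂q_O = 146 - 4q_O = 0, so q_O = 73/2.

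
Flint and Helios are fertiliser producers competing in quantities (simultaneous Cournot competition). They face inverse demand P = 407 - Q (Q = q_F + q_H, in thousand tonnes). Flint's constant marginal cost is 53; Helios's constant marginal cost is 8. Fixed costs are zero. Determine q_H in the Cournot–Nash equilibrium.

148

Flint's profit: π_F = (407 - Q)q_F - (53q_F). Setting ∂π_F/∂q_F = 0: 354 - 2q_F - (q_H) = 0.
Helios's first-order condition: 399 - 2q_H - (q_F) = 0.
So q_F = (354 - q_H)/2 and q_H = (399 - q_F)/2.
Solving the pair: q_F = 103, q_H = 148.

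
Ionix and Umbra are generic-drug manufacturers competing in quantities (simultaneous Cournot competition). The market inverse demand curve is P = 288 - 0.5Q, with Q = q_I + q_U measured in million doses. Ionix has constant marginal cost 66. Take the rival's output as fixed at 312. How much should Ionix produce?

With the rival's output fixed at 312, Ionix's profit is π_I = (288 - (1/2)·312 - (1/2)q_I)q_I - (66q_I) = (132 - (1/2)q_I)q_I - (66q_I).
∂π_I/∂q_I = 66 - q_I = 0, so q_I = 66.

66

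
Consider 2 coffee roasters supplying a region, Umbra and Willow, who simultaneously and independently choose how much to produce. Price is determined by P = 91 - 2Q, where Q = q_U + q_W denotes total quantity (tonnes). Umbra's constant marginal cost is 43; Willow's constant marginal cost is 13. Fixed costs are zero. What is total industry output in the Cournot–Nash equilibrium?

Umbra's profit: π_U = (91 - 2Q)q_U - (43q_U). Setting ∂π_U/∂q_U = 0: 48 - 4q_U - 2(q_W) = 0.
Willow's profit: π_W = (91 - 2Q)q_W - (13q_W). Setting ∂π_W/∂q_W = 0: 78 - 4q_W - 2(q_U) = 0.
Best responses: q_U = (48 - 2q_W)/4, q_W = (78 - 2q_U)/4.
Substituting one into the other gives q_U = 3 and q_W = 18.
Total output Q = 3 + 18 = 21.

21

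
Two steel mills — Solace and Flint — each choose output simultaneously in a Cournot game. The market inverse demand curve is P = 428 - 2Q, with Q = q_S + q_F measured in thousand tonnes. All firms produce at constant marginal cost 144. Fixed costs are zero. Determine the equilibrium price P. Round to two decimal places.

A representative firm's profit is π_i = q_i(428 - 2Q) - 144q_i.
Setting ∂π_i/∂q_i = 0 with rivals' quantities fixed: 284 - 4q_i - 2q_j = 0.
By symmetry each firm produces the same amount; substituting q_j = q_i yields q_i = 284/6 = 142/3.
Total output Q = 284/3, so price P = 428 - 2·(284/3) = 716/3.

238.67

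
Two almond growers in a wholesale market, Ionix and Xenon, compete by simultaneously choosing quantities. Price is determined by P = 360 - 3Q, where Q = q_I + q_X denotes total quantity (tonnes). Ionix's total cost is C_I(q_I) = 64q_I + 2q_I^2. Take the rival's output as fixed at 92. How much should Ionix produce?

With the rival's output fixed at 92, Ionix's profit is π_I = (360 - 3·92 - 3q_I)q_I - (64q_I + 2q_I²) = (84 - 3q_I)q_I - (64q_I + 2q_I²).
∂π_I/∂q_I = 20 - 10q_I = 0, so q_I = 2.

2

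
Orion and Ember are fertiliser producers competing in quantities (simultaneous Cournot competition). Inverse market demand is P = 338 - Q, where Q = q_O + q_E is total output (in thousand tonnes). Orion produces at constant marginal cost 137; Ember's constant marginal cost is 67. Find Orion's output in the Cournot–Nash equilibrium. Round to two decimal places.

43.67

Orion's profit: π_O = (338 - Q)q_O - (137q_O). Setting ∂π_O/∂q_O = 0: 201 - 2q_O - (q_E) = 0.
Ember's profit: π_E = (338 - Q)q_E - (67q_E). Setting ∂π_E/∂q_E = 0: 271 - 2q_E - (q_O) = 0.
Rearranging gives the reaction functions q_O = (201 - q_E)/2 and q_E = (271 - q_O)/2.
Solving the pair: q_O = 131/3, q_E = 341/3.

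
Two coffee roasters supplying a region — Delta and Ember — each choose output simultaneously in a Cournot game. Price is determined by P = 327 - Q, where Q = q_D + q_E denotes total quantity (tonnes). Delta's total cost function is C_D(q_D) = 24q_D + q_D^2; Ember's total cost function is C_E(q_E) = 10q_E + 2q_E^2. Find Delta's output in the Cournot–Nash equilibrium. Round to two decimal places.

65.26

Delta's profit: π_D = (327 - Q)q_D - (24q_D + q_D²). Setting ∂π_D/∂q_D = 0: 303 - 4q_D - (q_E) = 0.
Ember's profit: π_E = (327 - Q)q_E - (10q_E + 2q_E²). Setting ∂π_E/∂q_E = 0: 317 - 6q_E - (q_D) = 0.
So q_D = (303 - q_E)/4 and q_E = (317 - q_D)/6.
Solving the pair: q_D = 1501/23, q_E = 965/23.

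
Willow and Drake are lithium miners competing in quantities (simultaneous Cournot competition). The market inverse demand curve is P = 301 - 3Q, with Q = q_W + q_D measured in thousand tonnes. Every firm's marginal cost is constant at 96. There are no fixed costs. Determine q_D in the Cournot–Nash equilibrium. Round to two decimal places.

22.78

A representative firm's profit is π_i = q_i(301 - 3Q) - 96q_i.
First-order condition (treating rivals' output as given): 205 - 6q_i - 3q_j = 0.
With identical firms every q_j equals q_i, so q_j = q_i and 205 = 9q_i, giving q_i = 205/9.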